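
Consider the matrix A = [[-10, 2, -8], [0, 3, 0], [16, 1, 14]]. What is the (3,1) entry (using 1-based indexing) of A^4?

Characteristic polynomial: r^3 - 7r^2 + 36 = (r - 6)(r - 3)(r + 2), so the eigenvalues are -2, 3, 6.
r=-2: eigenvector (1, 0, -1).
r=6: eigenvector (-1, 0, 2).
r=3: eigenvector (2, 1, -3).
P = [[1, -1, 2], [0, 0, 1], [-1, 2, -3]], D = diag(-2, 6, 3), P⁻¹ = [[2, -1, 1], [1, 1, 1], [0, 1, 0]].
A⁴ = P·diag(16, 1296, 81)·P⁻¹ = [[-1264, -1150, -1280], [0, 81, 0], [2560, 2365, 2576]].
The requested entry is 2560.

2560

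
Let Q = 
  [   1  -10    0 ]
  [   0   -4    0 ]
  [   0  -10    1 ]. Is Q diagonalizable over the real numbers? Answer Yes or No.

Yes

Characteristic polynomial: p(r) = r^3 + 2r^2 - 7r + 4 = (r - 1)^2(r + 4).
r = 1 has algebraic multiplicity 2; rank(Q − 1I) = 1, so geometric multiplicity = 2.
Every eigenvalue has geometric = algebraic multiplicity, so Q is diagonalizable.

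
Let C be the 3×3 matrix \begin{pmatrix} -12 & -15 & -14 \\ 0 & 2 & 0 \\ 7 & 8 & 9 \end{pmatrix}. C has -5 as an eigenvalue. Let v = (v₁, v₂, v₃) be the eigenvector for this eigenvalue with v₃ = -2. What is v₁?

4

C + 5I = [[-7, -15, -14], [0, 7, 0], [7, 8, 14]].
Solving (C + 5I)v = 0 gives the eigenspace spanned by (4, 0, -2).
With v₃ = -2, v = (4, 0, -2), so v₁ = 4.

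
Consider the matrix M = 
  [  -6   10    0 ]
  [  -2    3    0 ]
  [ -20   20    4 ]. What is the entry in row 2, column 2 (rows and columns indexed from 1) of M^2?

Characteristic polynomial: t^3 - t^2 - 10t - 8 = (t - 4)(t + 1)(t + 2), so the eigenvalues are -2, -1, 4.
t=-2: eigenvector (5, 2, 10).
t=-1: eigenvector (2, 1, 4).
t=4: eigenvector (0, 0, 1).
P = [[5, 2, 0], [2, 1, 0], [10, 4, 1]], D = diag(-2, -1, 4), P⁻¹ = [[1, -2, 0], [-2, 5, 0], [-2, 0, 1]].
M² = P·diag(4, 1, 16)·P⁻¹ = [[16, -30, 0], [6, -11, 0], [0, -60, 16]].
The requested entry is -11.

-11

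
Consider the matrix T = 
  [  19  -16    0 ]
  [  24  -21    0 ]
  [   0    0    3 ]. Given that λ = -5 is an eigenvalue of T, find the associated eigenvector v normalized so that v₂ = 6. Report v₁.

T + 5I = [[24, -16, 0], [24, -16, 0], [0, 0, 8]].
Solving (T + 5I)v = 0 gives the eigenspace spanned by (4, 6, 0).
With v₂ = 6, v = (4, 6, 0), so v₁ = 4.

4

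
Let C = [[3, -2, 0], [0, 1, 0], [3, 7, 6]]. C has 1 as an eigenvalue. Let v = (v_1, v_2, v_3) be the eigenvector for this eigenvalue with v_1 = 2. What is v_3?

-4

C − 1I = [[2, -2, 0], [0, 0, 0], [3, 7, 5]].
Solving (C − 1I)v = 0 gives the eigenspace spanned by (2, 2, -4).
With v_1 = 2, v = (2, 2, -4), so v_3 = -4.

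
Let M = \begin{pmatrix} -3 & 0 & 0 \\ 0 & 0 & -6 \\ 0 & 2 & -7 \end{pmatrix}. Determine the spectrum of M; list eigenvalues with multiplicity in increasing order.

Characteristic polynomial: p(μ) = μ^3 + 10μ^2 + 33μ + 36 = (μ + 3)^2(μ + 4).
Roots (with multiplicity): -4, -3, -3.

-4, -3, -3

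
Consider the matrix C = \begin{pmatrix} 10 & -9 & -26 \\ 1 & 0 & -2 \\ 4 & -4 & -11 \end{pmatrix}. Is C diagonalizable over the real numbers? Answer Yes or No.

No

Characteristic polynomial: p(r) = r^3 + r^2 - 5r + 3 = (r - 1)^2(r + 3).
r = 1 has algebraic multiplicity 2; rank(C − 1I) = 2, so geometric multiplicity = 1.
Geometric multiplicity < algebraic multiplicity, so C is not diagonalizable.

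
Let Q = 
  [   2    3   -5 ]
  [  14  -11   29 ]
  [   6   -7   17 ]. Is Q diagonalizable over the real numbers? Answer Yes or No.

No

Characteristic polynomial: p(μ) = μ^3 - 8μ^2 + 16μ = μ(μ - 4)^2.
μ = 4 has algebraic multiplicity 2; rank(Q − 4I) = 2, so geometric multiplicity = 1.
Geometric multiplicity < algebraic multiplicity, so Q is not diagonalizable.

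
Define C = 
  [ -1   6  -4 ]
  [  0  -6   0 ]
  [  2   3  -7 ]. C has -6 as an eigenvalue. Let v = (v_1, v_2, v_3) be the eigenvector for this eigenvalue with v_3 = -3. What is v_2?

C + 6I = [[5, 6, -4], [0, 0, 0], [2, 3, -1]].
Solving (C + 6I)v = 0 gives the eigenspace spanned by (-6, 3, -3).
With v_3 = -3, v = (-6, 3, -3), so v_2 = 3.

3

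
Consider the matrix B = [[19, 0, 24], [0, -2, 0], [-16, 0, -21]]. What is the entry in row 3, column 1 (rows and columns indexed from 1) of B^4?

Characteristic polynomial: r^3 + 4r^2 - 11r - 30 = (r - 3)(r + 2)(r + 5), so the eigenvalues are -5, -2, 3.
r=3: eigenvector (3, 0, -2).
r=-2: eigenvector (0, 1, 0).
r=-5: eigenvector (-1, 0, 1).
P = [[3, 0, -1], [0, 1, 0], [-2, 0, 1]], D = diag(3, -2, -5), P⁻¹ = [[1, 0, 1], [0, 1, 0], [2, 0, 3]].
B⁴ = P·diag(81, 16, 625)·P⁻¹ = [[-1007, 0, -1632], [0, 16, 0], [1088, 0, 1713]].
The requested entry is 1088.

1088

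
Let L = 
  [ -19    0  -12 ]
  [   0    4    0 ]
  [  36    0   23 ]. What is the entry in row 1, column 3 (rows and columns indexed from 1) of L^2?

Characteristic polynomial: r^3 - 8r^2 + 11r + 20 = (r - 5)(r - 4)(r + 1), so the eigenvalues are -1, 4, 5.
r=5: eigenvector (1, 0, -2).
r=4: eigenvector (0, 1, 0).
r=-1: eigenvector (2, 0, -3).
P = [[1, 0, 2], [0, 1, 0], [-2, 0, -3]], D = diag(5, 4, -1), P⁻¹ = [[-3, 0, -2], [0, 1, 0], [2, 0, 1]].
L² = P·diag(25, 16, 1)·P⁻¹ = [[-71, 0, -48], [0, 16, 0], [144, 0, 97]].
The requested entry is -48.

-48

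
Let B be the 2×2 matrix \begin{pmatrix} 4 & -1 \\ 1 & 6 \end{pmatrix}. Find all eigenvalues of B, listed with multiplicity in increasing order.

Characteristic polynomial: p(t) = t^2 - 10t + 25 = (t - 5)^2.
Roots (with multiplicity): 5, 5.

5, 5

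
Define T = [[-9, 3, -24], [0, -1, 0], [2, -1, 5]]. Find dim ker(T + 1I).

T + 1I = [[-8, 3, -24], [0, 0, 0], [2, -1, 6]].
This matrix has rank 2, so its null space has dimension 3 − 2 = 1.

1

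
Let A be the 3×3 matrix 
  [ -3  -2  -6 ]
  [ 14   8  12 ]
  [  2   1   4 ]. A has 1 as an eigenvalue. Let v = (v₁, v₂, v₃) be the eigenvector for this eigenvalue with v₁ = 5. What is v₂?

-10

A − 1I = [[-4, -2, -6], [14, 7, 12], [2, 1, 3]].
Solving (A − 1I)v = 0 gives the eigenspace spanned by (5, -10, 0).
With v₁ = 5, v = (5, -10, 0), so v₂ = -10.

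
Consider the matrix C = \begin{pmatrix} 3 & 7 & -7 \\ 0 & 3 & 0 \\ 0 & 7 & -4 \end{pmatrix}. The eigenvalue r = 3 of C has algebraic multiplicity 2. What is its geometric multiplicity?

2

C − 3I = [[0, 7, -7], [0, 0, 0], [0, 7, -7]].
This matrix has rank 1, so its null space has dimension 3 − 1 = 2.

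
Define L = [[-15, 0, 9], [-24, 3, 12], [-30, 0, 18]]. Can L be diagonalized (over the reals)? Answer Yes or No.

Yes

Characteristic polynomial: p(s) = s^3 - 6s^2 + 9s = s(s - 3)^2.
s = 3 has algebraic multiplicity 2; rank(L − 3I) = 1, so geometric multiplicity = 2.
Every eigenvalue has geometric = algebraic multiplicity, so L is diagonalizable.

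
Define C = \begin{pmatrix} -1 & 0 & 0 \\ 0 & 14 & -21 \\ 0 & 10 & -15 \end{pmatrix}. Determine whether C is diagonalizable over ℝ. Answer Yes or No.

Yes

Characteristic polynomial: p(μ) = μ^3 + 2μ^2 + μ = μ(μ + 1)^2.
μ = -1 has algebraic multiplicity 2; rank(C + 1I) = 1, so geometric multiplicity = 2.
Every eigenvalue has geometric = algebraic multiplicity, so C is diagonalizable.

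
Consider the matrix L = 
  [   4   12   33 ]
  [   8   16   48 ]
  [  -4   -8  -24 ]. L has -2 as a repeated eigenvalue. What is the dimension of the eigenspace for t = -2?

1

L + 2I = [[6, 12, 33], [8, 18, 48], [-4, -8, -22]].
This matrix has rank 2, so its null space has dimension 3 − 2 = 1.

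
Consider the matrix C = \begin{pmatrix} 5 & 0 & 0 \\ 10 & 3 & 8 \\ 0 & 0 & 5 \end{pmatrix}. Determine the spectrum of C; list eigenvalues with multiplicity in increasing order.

Characteristic polynomial: p(r) = r^3 - 13r^2 + 55r - 75 = (r - 5)^2(r - 3).
Roots (with multiplicity): 3, 5, 5.

3, 5, 5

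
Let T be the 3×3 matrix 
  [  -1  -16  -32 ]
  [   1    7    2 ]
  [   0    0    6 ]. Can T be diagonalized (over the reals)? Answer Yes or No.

No

Characteristic polynomial: p(s) = s^3 - 12s^2 + 45s - 54 = (s - 6)(s - 3)^2.
s = 3 has algebraic multiplicity 2; rank(T − 3I) = 2, so geometric multiplicity = 1.
Geometric multiplicity < algebraic multiplicity, so T is not diagonalizable.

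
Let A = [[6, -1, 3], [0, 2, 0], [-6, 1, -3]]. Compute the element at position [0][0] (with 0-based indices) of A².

Characteristic polynomial: λ^3 - 5λ^2 + 6λ = λ(λ - 3)(λ - 2), so the eigenvalues are 0, 2, 3.
λ=3: eigenvector (-1, 0, 1).
λ=2: eigenvector (1, 1, -1).
λ=0: eigenvector (-1, 0, 2).
P = [[-1, 1, -1], [0, 1, 0], [1, -1, 2]], D = diag(3, 2, 0), P⁻¹ = [[-2, 1, -1], [0, 1, 0], [1, 0, 1]].
A² = P·diag(9, 4, 0)·P⁻¹ = [[18, -5, 9], [0, 4, 0], [-18, 5, -9]].
The requested entry is 18.

18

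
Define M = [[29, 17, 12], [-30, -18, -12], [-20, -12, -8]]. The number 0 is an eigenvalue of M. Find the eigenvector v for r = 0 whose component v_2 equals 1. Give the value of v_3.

1

M = [[29, 17, 12], [-30, -18, -12], [-20, -12, -8]].
Solving (M)v = 0 gives the eigenspace spanned by (-1, 1, 1).
With v_2 = 1, v = (-1, 1, 1), so v_3 = 1.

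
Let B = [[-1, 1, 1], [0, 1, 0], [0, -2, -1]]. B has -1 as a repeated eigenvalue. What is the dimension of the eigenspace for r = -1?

1

B + 1I = [[0, 1, 1], [0, 2, 0], [0, -2, 0]].
This matrix has rank 2, so its null space has dimension 3 − 2 = 1.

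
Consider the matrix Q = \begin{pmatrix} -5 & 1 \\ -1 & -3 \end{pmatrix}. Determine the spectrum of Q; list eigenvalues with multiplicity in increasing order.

Characteristic polynomial: p(r) = r^2 + 8r + 16 = (r + 4)^2.
Roots (with multiplicity): -4, -4.

-4, -4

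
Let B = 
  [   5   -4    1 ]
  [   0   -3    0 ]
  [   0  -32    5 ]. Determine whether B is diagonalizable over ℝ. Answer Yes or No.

Characteristic polynomial: p(s) = s^3 - 7s^2 - 5s + 75 = (s - 5)^2(s + 3).
s = 5 has algebraic multiplicity 2; rank(B − 5I) = 2, so geometric multiplicity = 1.
Geometric multiplicity < algebraic multiplicity, so B is not diagonalizable.

No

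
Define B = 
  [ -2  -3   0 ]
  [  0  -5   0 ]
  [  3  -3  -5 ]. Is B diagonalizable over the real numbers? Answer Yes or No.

Yes

Characteristic polynomial: p(r) = r^3 + 12r^2 + 45r + 50 = (r + 2)(r + 5)^2.
r = -5 has algebraic multiplicity 2; rank(B + 5I) = 1, so geometric multiplicity = 2.
Every eigenvalue has geometric = algebraic multiplicity, so B is diagonalizable.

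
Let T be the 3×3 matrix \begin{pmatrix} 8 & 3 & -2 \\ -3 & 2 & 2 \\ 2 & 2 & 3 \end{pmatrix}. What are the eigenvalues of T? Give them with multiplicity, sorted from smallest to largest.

Characteristic polynomial: p(r) = r^3 - 13r^2 + 55r - 75 = (r - 5)^2(r - 3).
Roots (with multiplicity): 3, 5, 5.

3, 5, 5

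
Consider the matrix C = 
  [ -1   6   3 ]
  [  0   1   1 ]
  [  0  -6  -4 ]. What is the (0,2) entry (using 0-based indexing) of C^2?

-9

Characteristic polynomial: r^3 + 4r^2 + 5r + 2 = (r + 1)^2(r + 2), so the eigenvalues are -2, -1, -1.
r=-1: eigenvector (1, 0, 0).
r=-2: eigenvector (-3, -1, 3).
r=-1: eigenvector (1, 1, -2).
P = [[1, -3, 1], [0, -1, 1], [0, 3, -2]], D = diag(-1, -2, -1), P⁻¹ = [[1, 3, 2], [0, 2, 1], [0, 3, 1]].
C² = P·diag(1, 4, 1)·P⁻¹ = [[1, -18, -9], [0, -5, -3], [0, 18, 10]].
The requested entry is -9.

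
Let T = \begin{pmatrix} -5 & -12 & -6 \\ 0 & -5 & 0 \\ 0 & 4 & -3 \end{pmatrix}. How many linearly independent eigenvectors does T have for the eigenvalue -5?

2

T + 5I = [[0, -12, -6], [0, 0, 0], [0, 4, 2]].
This matrix has rank 1, so its null space has dimension 3 − 1 = 2.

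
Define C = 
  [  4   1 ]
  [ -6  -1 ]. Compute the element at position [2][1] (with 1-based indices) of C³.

-42

Characteristic polynomial: μ^2 - 3μ + 2 = (μ - 2)(μ - 1), so the eigenvalues are 1, 2.
μ=1: eigenvector (1, -3).
μ=2: eigenvector (1, -2).
P = [[1, 1], [-3, -2]], D = diag(1, 2), P⁻¹ = [[-2, -1], [3, 1]].
C³ = P·diag(1, 8)·P⁻¹ = [[22, 7], [-42, -13]].
The requested entry is -42.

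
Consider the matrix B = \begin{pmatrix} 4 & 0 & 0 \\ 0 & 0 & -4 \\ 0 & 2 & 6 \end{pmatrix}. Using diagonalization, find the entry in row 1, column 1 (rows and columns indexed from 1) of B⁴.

Characteristic polynomial: λ^3 - 10λ^2 + 32λ - 32 = (λ - 4)^2(λ - 2), so the eigenvalues are 2, 4, 4.
λ=4: eigenvector (1, 0, 0).
λ=4: eigenvector (0, 1, -1).
λ=2: eigenvector (0, 2, -1).
P = [[1, 0, 0], [0, 1, 2], [0, -1, -1]], D = diag(4, 4, 2), P⁻¹ = [[1, 0, 0], [0, -1, -2], [0, 1, 1]].
B⁴ = P·diag(256, 256, 16)·P⁻¹ = [[256, 0, 0], [0, -224, -480], [0, 240, 496]].
The requested entry is 256.

256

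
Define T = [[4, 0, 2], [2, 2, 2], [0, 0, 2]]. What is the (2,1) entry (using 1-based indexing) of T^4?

Characteristic polynomial: s^3 - 8s^2 + 20s - 16 = (s - 4)(s - 2)^2, so the eigenvalues are 2, 2, 4.
s=2: eigenvector (-1, -1, 1).
s=2: eigenvector (-2, -1, 2).
s=4: eigenvector (1, 1, 0).
P = [[-1, -2, 1], [-1, -1, 1], [1, 2, 0]], D = diag(2, 2, 4), P⁻¹ = [[2, -2, 1], [-1, 1, 0], [1, 0, 1]].
T⁴ = P·diag(16, 16, 256)·P⁻¹ = [[256, 0, 240], [240, 16, 240], [0, 0, 16]].
The requested entry is 240.

240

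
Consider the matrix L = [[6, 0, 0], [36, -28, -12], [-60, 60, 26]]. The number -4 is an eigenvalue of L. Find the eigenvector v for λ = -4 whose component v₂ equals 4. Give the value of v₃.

L + 4I = [[10, 0, 0], [36, -24, -12], [-60, 60, 30]].
Solving (L + 4I)v = 0 gives the eigenspace spanned by (0, 4, -8).
With v₂ = 4, v = (0, 4, -8), so v₃ = -8.

-8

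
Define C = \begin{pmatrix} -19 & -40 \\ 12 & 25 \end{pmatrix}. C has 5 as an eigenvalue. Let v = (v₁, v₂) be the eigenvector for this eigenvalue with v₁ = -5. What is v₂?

C − 5I = [[-24, -40], [12, 20]].
Solving (C − 5I)v = 0 gives the eigenspace spanned by (-5, 3).
With v₁ = -5, v = (-5, 3), so v₂ = 3.

3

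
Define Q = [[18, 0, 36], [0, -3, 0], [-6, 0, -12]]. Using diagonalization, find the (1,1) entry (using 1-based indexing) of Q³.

Characteristic polynomial: t^3 - 3t^2 - 18t = t(t - 6)(t + 3), so the eigenvalues are -3, 0, 6.
t=-3: eigenvector (0, 1, 0).
t=6: eigenvector (3, 0, -1).
t=0: eigenvector (-2, 0, 1).
P = [[0, 3, -2], [1, 0, 0], [0, -1, 1]], D = diag(-3, 6, 0), P⁻¹ = [[0, 1, 0], [1, 0, 2], [1, 0, 3]].
Q³ = P·diag(-27, 216, 0)·P⁻¹ = [[648, 0, 1296], [0, -27, 0], [-216, 0, -432]].
The requested entry is 648.

648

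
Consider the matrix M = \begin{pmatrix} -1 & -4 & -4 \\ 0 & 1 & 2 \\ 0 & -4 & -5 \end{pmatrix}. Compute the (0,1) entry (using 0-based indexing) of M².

Characteristic polynomial: r^3 + 5r^2 + 7r + 3 = (r + 1)^2(r + 3), so the eigenvalues are -3, -1, -1.
r=-1: eigenvector (1, 0, 0).
r=-3: eigenvector (2, -1, 2).
r=-1: eigenvector (0, -1, 1).
P = [[1, 2, 0], [0, -1, -1], [0, 2, 1]], D = diag(-1, -3, -1), P⁻¹ = [[1, -2, -2], [0, 1, 1], [0, -2, -1]].
M² = P·diag(1, 9, 1)·P⁻¹ = [[1, 16, 16], [0, -7, -8], [0, 16, 17]].
The requested entry is 16.

16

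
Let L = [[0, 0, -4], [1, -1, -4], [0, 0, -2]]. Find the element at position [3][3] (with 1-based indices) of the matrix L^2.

Characteristic polynomial: s^3 + 3s^2 + 2s = s(s + 1)(s + 2), so the eigenvalues are -2, -1, 0.
s=-1: eigenvector (0, -1, 0).
s=0: eigenvector (1, 1, 0).
s=-2: eigenvector (2, 2, 1).
P = [[0, 1, 2], [-1, 1, 2], [0, 0, 1]], D = diag(-1, 0, -2), P⁻¹ = [[1, -1, 0], [1, 0, -2], [0, 0, 1]].
L² = P·diag(1, 0, 4)·P⁻¹ = [[0, 0, 8], [-1, 1, 8], [0, 0, 4]].
The requested entry is 4.

4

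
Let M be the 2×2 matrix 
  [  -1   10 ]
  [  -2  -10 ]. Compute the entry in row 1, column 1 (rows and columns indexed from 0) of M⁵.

Characteristic polynomial: t^2 + 11t + 30 = (t + 5)(t + 6), so the eigenvalues are -6, -5.
t=-6: eigenvector (-2, 1).
t=-5: eigenvector (5, -2).
P = [[-2, 5], [1, -2]], D = diag(-6, -5), P⁻¹ = [[2, 5], [1, 2]].
M⁵ = P·diag(-7776, -3125)·P⁻¹ = [[15479, 46510], [-9302, -26380]].
The requested entry is -26380.

-26380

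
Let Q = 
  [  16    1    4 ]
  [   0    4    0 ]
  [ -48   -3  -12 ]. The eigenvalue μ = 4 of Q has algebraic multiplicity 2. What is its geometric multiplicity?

Q − 4I = [[12, 1, 4], [0, 0, 0], [-48, -3, -16]].
This matrix has rank 2, so its null space has dimension 3 − 2 = 1.

1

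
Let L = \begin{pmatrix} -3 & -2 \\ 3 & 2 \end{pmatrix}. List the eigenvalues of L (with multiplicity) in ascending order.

Characteristic polynomial: p(λ) = λ^2 + λ = λ(λ + 1).
Roots (with multiplicity): -1, 0.

-1, 0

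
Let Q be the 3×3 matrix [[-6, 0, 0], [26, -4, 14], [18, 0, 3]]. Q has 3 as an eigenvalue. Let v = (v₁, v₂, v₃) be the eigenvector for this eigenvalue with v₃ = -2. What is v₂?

-4

Q − 3I = [[-9, 0, 0], [26, -7, 14], [18, 0, 0]].
Solving (Q − 3I)v = 0 gives the eigenspace spanned by (0, -4, -2).
With v₃ = -2, v = (0, -4, -2), so v₂ = -4.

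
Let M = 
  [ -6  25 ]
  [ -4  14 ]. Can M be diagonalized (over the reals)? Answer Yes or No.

No

Characteristic polynomial: p(μ) = μ^2 - 8μ + 16 = (μ - 4)^2.
μ = 4 has algebraic multiplicity 2; rank(M − 4I) = 1, so geometric multiplicity = 1.
Geometric multiplicity < algebraic multiplicity, so M is not diagonalizable.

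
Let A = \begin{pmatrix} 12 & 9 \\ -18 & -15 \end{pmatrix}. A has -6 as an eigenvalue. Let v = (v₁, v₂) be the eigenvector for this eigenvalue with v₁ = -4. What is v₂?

A + 6I = [[18, 9], [-18, -9]].
Solving (A + 6I)v = 0 gives the eigenspace spanned by (-4, 8).
With v₁ = -4, v = (-4, 8), so v₂ = 8.

8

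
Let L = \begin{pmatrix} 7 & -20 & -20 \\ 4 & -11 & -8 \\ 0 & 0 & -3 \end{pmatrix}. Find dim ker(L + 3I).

2

L + 3I = [[10, -20, -20], [4, -8, -8], [0, 0, 0]].
This matrix has rank 1, so its null space has dimension 3 − 1 = 2.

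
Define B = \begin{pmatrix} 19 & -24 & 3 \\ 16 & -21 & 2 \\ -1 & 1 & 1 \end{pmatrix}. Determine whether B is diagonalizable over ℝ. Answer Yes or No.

Characteristic polynomial: p(s) = s^3 + s^2 - 16s + 20 = (s - 2)^2(s + 5).
s = 2 has algebraic multiplicity 2; rank(B − 2I) = 2, so geometric multiplicity = 1.
Geometric multiplicity < algebraic multiplicity, so B is not diagonalizable.

No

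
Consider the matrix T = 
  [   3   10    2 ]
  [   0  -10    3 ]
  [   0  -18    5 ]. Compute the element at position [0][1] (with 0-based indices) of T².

Characteristic polynomial: λ^3 + 2λ^2 - 11λ - 12 = (λ - 3)(λ + 1)(λ + 4), so the eigenvalues are -4, -1, 3.
λ=3: eigenvector (1, 0, 0).
λ=-1: eigenvector (-4, 1, 3).
λ=-4: eigenvector (-2, 1, 2).
P = [[1, -4, -2], [0, 1, 1], [0, 3, 2]], D = diag(3, -1, -4), P⁻¹ = [[1, -2, 2], [0, -2, 1], [0, 3, -1]].
T² = P·diag(9, 1, 16)·P⁻¹ = [[9, -106, 46], [0, 46, -15], [0, 90, -29]].
The requested entry is -106.

-106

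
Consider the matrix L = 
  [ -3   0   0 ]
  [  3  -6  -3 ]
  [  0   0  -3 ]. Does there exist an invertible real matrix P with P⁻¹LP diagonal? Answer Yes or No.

Yes

Characteristic polynomial: p(r) = r^3 + 12r^2 + 45r + 54 = (r + 3)^2(r + 6).
r = -3 has algebraic multiplicity 2; rank(L + 3I) = 1, so geometric multiplicity = 2.
Every eigenvalue has geometric = algebraic multiplicity, so L is diagonalizable.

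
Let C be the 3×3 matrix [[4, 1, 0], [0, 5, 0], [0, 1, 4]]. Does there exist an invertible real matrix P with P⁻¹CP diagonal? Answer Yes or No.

Characteristic polynomial: p(μ) = μ^3 - 13μ^2 + 56μ - 80 = (μ - 5)(μ - 4)^2.
μ = 4 has algebraic multiplicity 2; rank(C − 4I) = 1, so geometric multiplicity = 2.
Every eigenvalue has geometric = algebraic multiplicity, so C is diagonalizable.

Yes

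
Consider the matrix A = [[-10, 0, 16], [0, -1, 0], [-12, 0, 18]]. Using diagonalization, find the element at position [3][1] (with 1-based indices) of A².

-96

Characteristic polynomial: r^3 - 7r^2 + 4r + 12 = (r - 6)(r - 2)(r + 1), so the eigenvalues are -1, 2, 6.
r=2: eigenvector (4, 0, 3).
r=-1: eigenvector (0, 1, 0).
r=6: eigenvector (1, 0, 1).
P = [[4, 0, 1], [0, 1, 0], [3, 0, 1]], D = diag(2, -1, 6), P⁻¹ = [[1, 0, -1], [0, 1, 0], [-3, 0, 4]].
A² = P·diag(4, 1, 36)·P⁻¹ = [[-92, 0, 128], [0, 1, 0], [-96, 0, 132]].
The requested entry is -96.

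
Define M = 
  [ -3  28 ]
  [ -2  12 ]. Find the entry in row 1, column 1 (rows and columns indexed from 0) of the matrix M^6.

Characteristic polynomial: r^2 - 9r + 20 = (r - 5)(r - 4), so the eigenvalues are 4, 5.
r=4: eigenvector (4, 1).
r=5: eigenvector (-7, -2).
P = [[4, -7], [1, -2]], D = diag(4, 5), P⁻¹ = [[2, -7], [1, -4]].
M⁶ = P·diag(4096, 15625)·P⁻¹ = [[-76607, 322812], [-23058, 96328]].
The requested entry is 96328.

96328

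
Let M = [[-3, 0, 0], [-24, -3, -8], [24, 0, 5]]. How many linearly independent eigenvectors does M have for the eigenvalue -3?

2

M + 3I = [[0, 0, 0], [-24, 0, -8], [24, 0, 8]].
This matrix has rank 1, so its null space has dimension 3 − 1 = 2.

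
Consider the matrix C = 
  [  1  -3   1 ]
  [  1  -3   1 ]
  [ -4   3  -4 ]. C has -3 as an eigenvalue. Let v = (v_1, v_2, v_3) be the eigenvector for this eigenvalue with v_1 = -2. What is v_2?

-2

C + 3I = [[4, -3, 1], [1, 0, 1], [-4, 3, -1]].
Solving (C + 3I)v = 0 gives the eigenspace spanned by (-2, -2, 2).
With v_1 = -2, v = (-2, -2, 2), so v_2 = -2.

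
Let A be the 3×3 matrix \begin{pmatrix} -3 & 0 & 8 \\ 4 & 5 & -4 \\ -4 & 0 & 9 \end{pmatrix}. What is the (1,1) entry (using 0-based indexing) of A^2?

25

Characteristic polynomial: λ^3 - 11λ^2 + 35λ - 25 = (λ - 5)^2(λ - 1), so the eigenvalues are 1, 5, 5.
λ=5: eigenvector (1, 0, 1).
λ=5: eigenvector (-2, 1, -2).
λ=1: eigenvector (-2, 1, -1).
P = [[1, -2, -2], [0, 1, 1], [1, -2, -1]], D = diag(5, 5, 1), P⁻¹ = [[1, 2, 0], [1, 1, -1], [-1, 0, 1]].
A² = P·diag(25, 25, 1)·P⁻¹ = [[-23, 0, 48], [24, 25, -24], [-24, 0, 49]].
The requested entry is 25.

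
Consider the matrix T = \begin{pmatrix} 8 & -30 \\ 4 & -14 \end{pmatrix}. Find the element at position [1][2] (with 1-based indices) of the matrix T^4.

Characteristic polynomial: λ^2 + 6λ + 8 = (λ + 2)(λ + 4), so the eigenvalues are -4, -2.
λ=-2: eigenvector (3, 1).
λ=-4: eigenvector (-5, -2).
P = [[3, -5], [1, -2]], D = diag(-2, -4), P⁻¹ = [[2, -5], [1, -3]].
T⁴ = P·diag(16, 256)·P⁻¹ = [[-1184, 3600], [-480, 1456]].
The requested entry is 3600.

3600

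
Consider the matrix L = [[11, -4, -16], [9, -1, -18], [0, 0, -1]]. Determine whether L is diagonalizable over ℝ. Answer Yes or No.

Characteristic polynomial: p(r) = r^3 - 9r^2 + 15r + 25 = (r - 5)^2(r + 1).
r = 5 has algebraic multiplicity 2; rank(L − 5I) = 2, so geometric multiplicity = 1.
Geometric multiplicity < algebraic multiplicity, so L is not diagonalizable.

No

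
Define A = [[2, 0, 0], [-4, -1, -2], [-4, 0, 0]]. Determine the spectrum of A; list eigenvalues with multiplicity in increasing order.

Characteristic polynomial: p(μ) = μ^3 - μ^2 - 2μ = μ(μ - 2)(μ + 1).
Roots (with multiplicity): -1, 0, 2.

-1, 0, 2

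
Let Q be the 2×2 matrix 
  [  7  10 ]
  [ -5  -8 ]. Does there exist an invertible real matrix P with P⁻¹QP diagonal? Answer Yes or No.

Characteristic polynomial: p(λ) = λ^2 + λ - 6 = (λ - 2)(λ + 3).
All 2 eigenvalues are distinct, so Q is diagonalizable.

Yes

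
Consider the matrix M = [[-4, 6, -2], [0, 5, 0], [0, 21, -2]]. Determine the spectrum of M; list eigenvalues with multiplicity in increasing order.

Characteristic polynomial: p(t) = t^3 + t^2 - 22t - 40 = (t - 5)(t + 2)(t + 4).
Roots (with multiplicity): -4, -2, 5.

-4, -2, 5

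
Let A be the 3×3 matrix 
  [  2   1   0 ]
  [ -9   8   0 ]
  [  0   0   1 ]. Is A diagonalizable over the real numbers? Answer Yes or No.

No

Characteristic polynomial: p(t) = t^3 - 11t^2 + 35t - 25 = (t - 5)^2(t - 1).
t = 5 has algebraic multiplicity 2; rank(A − 5I) = 2, so geometric multiplicity = 1.
Geometric multiplicity < algebraic multiplicity, so A is not diagonalizable.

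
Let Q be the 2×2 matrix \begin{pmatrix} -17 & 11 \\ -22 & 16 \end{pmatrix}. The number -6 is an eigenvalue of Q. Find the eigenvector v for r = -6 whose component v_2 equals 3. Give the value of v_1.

3

Q + 6I = [[-11, 11], [-22, 22]].
Solving (Q + 6I)v = 0 gives the eigenspace spanned by (3, 3).
With v_2 = 3, v = (3, 3), so v_1 = 3.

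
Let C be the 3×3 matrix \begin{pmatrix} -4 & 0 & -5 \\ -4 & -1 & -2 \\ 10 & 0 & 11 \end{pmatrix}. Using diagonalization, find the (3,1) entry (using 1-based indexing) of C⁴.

2590

Characteristic polynomial: s^3 - 6s^2 - s + 6 = (s - 6)(s - 1)(s + 1), so the eigenvalues are -1, 1, 6.
s=6: eigenvector (-1, 0, 2).
s=1: eigenvector (-1, 1, 1).
s=-1: eigenvector (0, 1, 0).
P = [[-1, -1, 0], [0, 1, 1], [2, 1, 0]], D = diag(6, 1, -1), P⁻¹ = [[1, 0, 1], [-2, 0, -1], [2, 1, 1]].
C⁴ = P·diag(1296, 1, 1)·P⁻¹ = [[-1294, 0, -1295], [0, 1, 0], [2590, 0, 2591]].
The requested entry is 2590.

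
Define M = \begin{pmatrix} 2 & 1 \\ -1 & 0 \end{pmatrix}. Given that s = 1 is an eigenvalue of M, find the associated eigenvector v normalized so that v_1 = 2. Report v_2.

M − 1I = [[1, 1], [-1, -1]].
Solving (M − 1I)v = 0 gives the eigenspace spanned by (2, -2).
With v_1 = 2, v = (2, -2), so v_2 = -2.

-2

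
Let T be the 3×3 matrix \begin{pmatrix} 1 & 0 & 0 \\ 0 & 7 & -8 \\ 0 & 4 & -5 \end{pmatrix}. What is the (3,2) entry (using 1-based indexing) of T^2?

8

Characteristic polynomial: r^3 - 3r^2 - r + 3 = (r - 3)(r - 1)(r + 1), so the eigenvalues are -1, 1, 3.
r=1: eigenvector (1, 0, 0).
r=-1: eigenvector (0, 1, 1).
r=3: eigenvector (0, 2, 1).
P = [[1, 0, 0], [0, 1, 2], [0, 1, 1]], D = diag(1, -1, 3), P⁻¹ = [[1, 0, 0], [0, -1, 2], [0, 1, -1]].
T² = P·diag(1, 1, 9)·P⁻¹ = [[1, 0, 0], [0, 17, -16], [0, 8, -7]].
The requested entry is 8.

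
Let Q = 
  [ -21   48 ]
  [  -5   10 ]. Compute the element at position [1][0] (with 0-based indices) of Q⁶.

Characteristic polynomial: r^2 + 11r + 30 = (r + 5)(r + 6), so the eigenvalues are -6, -5.
r=-6: eigenvector (16, 5).
r=-5: eigenvector (3, 1).
P = [[16, 3], [5, 1]], D = diag(-6, -5), P⁻¹ = [[1, -3], [-5, 16]].
Q⁶ = P·diag(46656, 15625)·P⁻¹ = [[512121, -1489488], [155155, -449840]].
The requested entry is 155155.

155155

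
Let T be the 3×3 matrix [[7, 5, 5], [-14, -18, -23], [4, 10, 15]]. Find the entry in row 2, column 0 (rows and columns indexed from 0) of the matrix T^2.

Characteristic polynomial: μ^3 - 4μ^2 - 11μ + 30 = (μ - 5)(μ - 2)(μ + 3), so the eigenvalues are -3, 2, 5.
μ=2: eigenvector (1, -3, 2).
μ=-3: eigenvector (-1, 4, -2).
μ=5: eigenvector (0, -1, 1).
P = [[1, -1, 0], [-3, 4, -1], [2, -2, 1]], D = diag(2, -3, 5), P⁻¹ = [[2, 1, 1], [1, 1, 1], [-2, 0, 1]].
T² = P·diag(4, 9, 25)·P⁻¹ = [[-1, -5, -5], [62, 24, -1], [-52, -10, 15]].
The requested entry is -52.

-52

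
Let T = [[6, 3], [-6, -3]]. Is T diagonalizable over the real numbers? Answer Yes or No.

Characteristic polynomial: p(r) = r^2 - 3r = r(r - 3).
All 2 eigenvalues are distinct, so T is diagonalizable.

Yes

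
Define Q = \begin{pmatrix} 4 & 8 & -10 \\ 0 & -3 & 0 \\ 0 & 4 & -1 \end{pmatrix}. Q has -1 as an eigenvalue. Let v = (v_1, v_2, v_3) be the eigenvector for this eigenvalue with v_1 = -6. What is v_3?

Q + 1I = [[5, 8, -10], [0, -2, 0], [0, 4, 0]].
Solving (Q + 1I)v = 0 gives the eigenspace spanned by (-6, 0, -3).
With v_1 = -6, v = (-6, 0, -3), so v_3 = -3.

-3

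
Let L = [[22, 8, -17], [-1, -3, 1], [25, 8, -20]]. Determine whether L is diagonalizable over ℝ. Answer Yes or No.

Characteristic polynomial: p(μ) = μ^3 + μ^2 - 21μ - 45 = (μ - 5)(μ + 3)^2.
μ = -3 has algebraic multiplicity 2; rank(L + 3I) = 2, so geometric multiplicity = 1.
Geometric multiplicity < algebraic multiplicity, so L is not diagonalizable.

No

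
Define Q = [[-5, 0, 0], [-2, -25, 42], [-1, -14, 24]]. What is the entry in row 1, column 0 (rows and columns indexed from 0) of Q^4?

Characteristic polynomial: s^3 + 6s^2 - 7s - 60 = (s - 3)(s + 4)(s + 5), so the eigenvalues are -5, -4, 3.
s=-5: eigenvector (1, 2, 1).
s=3: eigenvector (0, -3, -2).
s=-4: eigenvector (0, 2, 1).
P = [[1, 0, 0], [2, -3, 2], [1, -2, 1]], D = diag(-5, 3, -4), P⁻¹ = [[1, 0, 0], [0, 1, -2], [-1, 2, -3]].
Q⁴ = P·diag(625, 81, 256)·P⁻¹ = [[625, 0, 0], [738, 781, -1050], [369, 350, -444]].
The requested entry is 738.

738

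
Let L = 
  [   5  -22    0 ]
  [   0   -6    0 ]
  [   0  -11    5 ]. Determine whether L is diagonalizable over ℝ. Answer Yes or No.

Characteristic polynomial: p(μ) = μ^3 - 4μ^2 - 35μ + 150 = (μ - 5)^2(μ + 6).
μ = 5 has algebraic multiplicity 2; rank(L − 5I) = 1, so geometric multiplicity = 2.
Every eigenvalue has geometric = algebraic multiplicity, so L is diagonalizable.

Yes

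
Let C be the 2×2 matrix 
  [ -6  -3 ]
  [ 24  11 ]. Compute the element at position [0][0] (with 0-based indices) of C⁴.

Characteristic polynomial: λ^2 - 5λ + 6 = (λ - 3)(λ - 2), so the eigenvalues are 2, 3.
λ=2: eigenvector (3, -8).
λ=3: eigenvector (1, -3).
P = [[3, 1], [-8, -3]], D = diag(2, 3), P⁻¹ = [[3, 1], [-8, -3]].
C⁴ = P·diag(16, 81)·P⁻¹ = [[-504, -195], [1560, 601]].
The requested entry is -504.

-504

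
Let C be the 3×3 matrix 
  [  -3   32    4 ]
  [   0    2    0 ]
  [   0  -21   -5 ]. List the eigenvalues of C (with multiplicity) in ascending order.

-5, -3, 2

Characteristic polynomial: p(λ) = λ^3 + 6λ^2 - λ - 30 = (λ - 2)(λ + 3)(λ + 5).
Roots (with multiplicity): -5, -3, 2.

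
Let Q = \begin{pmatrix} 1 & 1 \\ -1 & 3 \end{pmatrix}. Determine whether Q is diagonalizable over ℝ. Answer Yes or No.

No

Characteristic polynomial: p(μ) = μ^2 - 4μ + 4 = (μ - 2)^2.
μ = 2 has algebraic multiplicity 2; rank(Q − 2I) = 1, so geometric multiplicity = 1.
Geometric multiplicity < algebraic multiplicity, so Q is not diagonalizable.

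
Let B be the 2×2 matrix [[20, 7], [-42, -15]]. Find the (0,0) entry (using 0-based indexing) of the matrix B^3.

Characteristic polynomial: λ^2 - 5λ - 6 = (λ - 6)(λ + 1), so the eigenvalues are -1, 6.
λ=-1: eigenvector (-1, 3).
λ=6: eigenvector (1, -2).
P = [[-1, 1], [3, -2]], D = diag(-1, 6), P⁻¹ = [[2, 1], [3, 1]].
B³ = P·diag(-1, 216)·P⁻¹ = [[650, 217], [-1302, -435]].
The requested entry is 650.

650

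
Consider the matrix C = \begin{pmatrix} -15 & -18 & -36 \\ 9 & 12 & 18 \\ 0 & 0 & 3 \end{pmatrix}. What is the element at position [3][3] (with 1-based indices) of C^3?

27

Characteristic polynomial: λ^3 - 27λ + 54 = (λ - 3)^2(λ + 6), so the eigenvalues are -6, 3, 3.
λ=3: eigenvector (-1, 1, 0).
λ=-6: eigenvector (-2, 1, 0).
λ=3: eigenvector (-6, 4, 1).
P = [[-1, -2, -6], [1, 1, 4], [0, 0, 1]], D = diag(3, -6, 3), P⁻¹ = [[1, 2, -2], [-1, -1, -2], [0, 0, 1]].
C³ = P·diag(27, -216, 27)·P⁻¹ = [[-459, -486, -972], [243, 270, 486], [0, 0, 27]].
The requested entry is 27.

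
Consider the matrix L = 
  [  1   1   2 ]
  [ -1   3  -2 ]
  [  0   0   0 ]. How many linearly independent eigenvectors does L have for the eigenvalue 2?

L − 2I = [[-1, 1, 2], [-1, 1, -2], [0, 0, -2]].
This matrix has rank 2, so its null space has dimension 3 − 2 = 1.

1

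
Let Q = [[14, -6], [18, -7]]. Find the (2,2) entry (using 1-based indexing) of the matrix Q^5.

Characteristic polynomial: μ^2 - 7μ + 10 = (μ - 5)(μ - 2), so the eigenvalues are 2, 5.
μ=2: eigenvector (-1, -2).
μ=5: eigenvector (2, 3).
P = [[-1, 2], [-2, 3]], D = diag(2, 5), P⁻¹ = [[3, -2], [2, -1]].
Q⁵ = P·diag(32, 3125)·P⁻¹ = [[12404, -6186], [18558, -9247]].
The requested entry is -9247.

-9247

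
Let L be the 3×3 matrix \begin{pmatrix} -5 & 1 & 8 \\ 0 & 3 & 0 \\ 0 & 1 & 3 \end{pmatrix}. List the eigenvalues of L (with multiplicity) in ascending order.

Characteristic polynomial: p(r) = r^3 - r^2 - 21r + 45 = (r - 3)^2(r + 5).
Roots (with multiplicity): -5, 3, 3.

-5, 3, 3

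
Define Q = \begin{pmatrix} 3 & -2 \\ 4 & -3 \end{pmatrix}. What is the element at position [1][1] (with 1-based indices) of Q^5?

3

Characteristic polynomial: λ^2 - 1 = (λ - 1)(λ + 1), so the eigenvalues are -1, 1.
λ=-1: eigenvector (-1, -2).
λ=1: eigenvector (1, 1).
P = [[-1, 1], [-2, 1]], D = diag(-1, 1), P⁻¹ = [[1, -1], [2, -1]].
Q⁵ = P·diag(-1, 1)·P⁻¹ = [[3, -2], [4, -3]].
The requested entry is 3.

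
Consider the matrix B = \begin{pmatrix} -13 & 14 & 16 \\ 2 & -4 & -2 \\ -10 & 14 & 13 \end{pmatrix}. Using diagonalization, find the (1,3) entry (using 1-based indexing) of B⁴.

Characteristic polynomial: s^3 + 4s^2 - 9s - 36 = (s - 3)(s + 3)(s + 4), so the eigenvalues are -4, -3, 3.
s=-3: eigenvector (2, -2, 3).
s=-4: eigenvector (-2, 1, -2).
s=3: eigenvector (1, 0, 1).
P = [[2, -2, 1], [-2, 1, 0], [3, -2, 1]], D = diag(-3, -4, 3), P⁻¹ = [[-1, 0, 1], [-2, 1, 2], [-1, 2, 2]].
B⁴ = P·diag(81, 256, 81)·P⁻¹ = [[781, -350, -700], [-350, 256, 350], [700, -350, -619]].
The requested entry is -700.

-700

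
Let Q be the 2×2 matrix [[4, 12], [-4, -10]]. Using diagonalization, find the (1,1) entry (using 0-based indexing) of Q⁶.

Characteristic polynomial: r^2 + 6r + 8 = (r + 2)(r + 4), so the eigenvalues are -4, -2.
r=-2: eigenvector (-2, 1).
r=-4: eigenvector (-3, 2).
P = [[-2, -3], [1, 2]], D = diag(-2, -4), P⁻¹ = [[-2, -3], [1, 2]].
Q⁶ = P·diag(64, 4096)·P⁻¹ = [[-12032, -24192], [8064, 16192]].
The requested entry is 16192.

16192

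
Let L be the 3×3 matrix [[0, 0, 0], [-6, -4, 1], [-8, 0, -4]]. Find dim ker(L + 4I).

L + 4I = [[4, 0, 0], [-6, 0, 1], [-8, 0, 0]].
This matrix has rank 2, so its null space has dimension 3 − 2 = 1.

1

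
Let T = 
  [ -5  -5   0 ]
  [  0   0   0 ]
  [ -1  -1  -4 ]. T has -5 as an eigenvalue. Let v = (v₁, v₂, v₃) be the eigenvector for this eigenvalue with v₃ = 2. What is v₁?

T + 5I = [[0, -5, 0], [0, 5, 0], [-1, -1, 1]].
Solving (T + 5I)v = 0 gives the eigenspace spanned by (2, 0, 2).
With v₃ = 2, v = (2, 0, 2), so v₁ = 2.

2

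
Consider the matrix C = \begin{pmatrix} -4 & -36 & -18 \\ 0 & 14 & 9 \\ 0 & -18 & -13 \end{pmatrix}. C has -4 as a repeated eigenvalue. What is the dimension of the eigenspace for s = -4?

C + 4I = [[0, -36, -18], [0, 18, 9], [0, -18, -9]].
This matrix has rank 1, so its null space has dimension 3 − 1 = 2.

2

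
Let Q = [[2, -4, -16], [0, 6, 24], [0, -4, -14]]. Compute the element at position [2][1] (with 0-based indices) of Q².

Characteristic polynomial: μ^3 + 6μ^2 - 4μ - 24 = (μ - 2)(μ + 2)(μ + 6), so the eigenvalues are -6, -2, 2.
μ=2: eigenvector (1, 0, 0).
μ=-2: eigenvector (-1, 3, -1).
μ=-6: eigenvector (1, -2, 1).
P = [[1, -1, 1], [0, 3, -2], [0, -1, 1]], D = diag(2, -2, -6), P⁻¹ = [[1, 0, -1], [0, 1, 2], [0, 1, 3]].
Q² = P·diag(4, 4, 36)·P⁻¹ = [[4, 32, 96], [0, -60, -192], [0, 32, 100]].
The requested entry is 32.

32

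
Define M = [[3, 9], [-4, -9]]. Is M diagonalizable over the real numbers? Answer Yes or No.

Characteristic polynomial: p(λ) = λ^2 + 6λ + 9 = (λ + 3)^2.
λ = -3 has algebraic multiplicity 2; rank(M + 3I) = 1, so geometric multiplicity = 1.
Geometric multiplicity < algebraic multiplicity, so M is not diagonalizable.

No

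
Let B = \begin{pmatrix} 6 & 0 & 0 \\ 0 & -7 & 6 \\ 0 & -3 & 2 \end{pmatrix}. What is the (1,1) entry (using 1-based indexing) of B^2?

36

Characteristic polynomial: λ^3 - λ^2 - 26λ - 24 = (λ - 6)(λ + 1)(λ + 4), so the eigenvalues are -4, -1, 6.
λ=6: eigenvector (1, 0, 0).
λ=-4: eigenvector (0, 2, 1).
λ=-1: eigenvector (0, -1, -1).
P = [[1, 0, 0], [0, 2, -1], [0, 1, -1]], D = diag(6, -4, -1), P⁻¹ = [[1, 0, 0], [0, 1, -1], [0, 1, -2]].
B² = P·diag(36, 16, 1)·P⁻¹ = [[36, 0, 0], [0, 31, -30], [0, 15, -14]].
The requested entry is 36.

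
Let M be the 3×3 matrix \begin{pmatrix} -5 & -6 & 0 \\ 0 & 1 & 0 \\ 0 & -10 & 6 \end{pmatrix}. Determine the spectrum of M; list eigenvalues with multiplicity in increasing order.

-5, 1, 6

Characteristic polynomial: p(s) = s^3 - 2s^2 - 29s + 30 = (s - 6)(s - 1)(s + 5).
Roots (with multiplicity): -5, 1, 6.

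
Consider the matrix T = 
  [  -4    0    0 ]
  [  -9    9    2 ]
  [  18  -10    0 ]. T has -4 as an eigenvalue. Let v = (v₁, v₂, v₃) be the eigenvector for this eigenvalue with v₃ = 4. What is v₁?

T + 4I = [[0, 0, 0], [-9, 13, 2], [18, -10, 4]].
Solving (T + 4I)v = 0 gives the eigenspace spanned by (-2, -2, 4).
With v₃ = 4, v = (-2, -2, 4), so v₁ = -2.

-2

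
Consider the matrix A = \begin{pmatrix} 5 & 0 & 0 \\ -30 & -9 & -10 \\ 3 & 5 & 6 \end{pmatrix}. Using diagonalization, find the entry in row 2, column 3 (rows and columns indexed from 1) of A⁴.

510

Characteristic polynomial: t^3 - 2t^2 - 19t + 20 = (t - 5)(t - 1)(t + 4), so the eigenvalues are -4, 1, 5.
t=5: eigenvector (1, 0, -3).
t=1: eigenvector (0, 1, -1).
t=-4: eigenvector (0, 2, -1).
P = [[1, 0, 0], [0, 1, 2], [-3, -1, -1]], D = diag(5, 1, -4), P⁻¹ = [[1, 0, 0], [-6, -1, -2], [3, 1, 1]].
A⁴ = P·diag(625, 1, 256)·P⁻¹ = [[625, 0, 0], [1530, 511, 510], [-2637, -255, -254]].
The requested entry is 510.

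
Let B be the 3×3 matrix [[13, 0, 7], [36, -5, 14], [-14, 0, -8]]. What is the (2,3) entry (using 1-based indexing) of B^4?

Characteristic polynomial: r^3 - 31r - 30 = (r - 6)(r + 1)(r + 5), so the eigenvalues are -5, -1, 6.
r=-1: eigenvector (1, 2, -2).
r=-5: eigenvector (0, 1, 0).
r=6: eigenvector (1, 2, -1).
P = [[1, 0, 1], [2, 1, 2], [-2, 0, -1]], D = diag(-1, -5, 6), P⁻¹ = [[-1, 0, -1], [-2, 1, 0], [2, 0, 1]].
B⁴ = P·diag(1, 625, 1296)·P⁻¹ = [[2591, 0, 1295], [3932, 625, 2590], [-2590, 0, -1294]].
The requested entry is 2590.

2590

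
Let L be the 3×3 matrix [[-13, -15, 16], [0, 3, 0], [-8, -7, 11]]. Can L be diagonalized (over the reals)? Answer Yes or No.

Characteristic polynomial: p(t) = t^3 - t^2 - 21t + 45 = (t - 3)^2(t + 5).
t = 3 has algebraic multiplicity 2; rank(L − 3I) = 2, so geometric multiplicity = 1.
Geometric multiplicity < algebraic multiplicity, so L is not diagonalizable.

No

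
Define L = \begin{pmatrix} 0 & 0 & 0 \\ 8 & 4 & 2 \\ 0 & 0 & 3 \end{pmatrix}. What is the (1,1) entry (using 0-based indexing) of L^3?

64

Characteristic polynomial: s^3 - 7s^2 + 12s = s(s - 4)(s - 3), so the eigenvalues are 0, 3, 4.
s=0: eigenvector (1, -2, 0).
s=4: eigenvector (0, 1, 0).
s=3: eigenvector (0, -2, 1).
P = [[1, 0, 0], [-2, 1, -2], [0, 0, 1]], D = diag(0, 4, 3), P⁻¹ = [[1, 0, 0], [2, 1, 2], [0, 0, 1]].
L³ = P·diag(0, 64, 27)·P⁻¹ = [[0, 0, 0], [128, 64, 74], [0, 0, 27]].
The requested entry is 64.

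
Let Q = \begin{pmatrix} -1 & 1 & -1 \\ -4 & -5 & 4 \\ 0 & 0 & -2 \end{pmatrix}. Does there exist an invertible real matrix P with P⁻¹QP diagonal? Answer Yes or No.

No

Characteristic polynomial: p(r) = r^3 + 8r^2 + 21r + 18 = (r + 2)(r + 3)^2.
r = -3 has algebraic multiplicity 2; rank(Q + 3I) = 2, so geometric multiplicity = 1.
Geometric multiplicity < algebraic multiplicity, so Q is not diagonalizable.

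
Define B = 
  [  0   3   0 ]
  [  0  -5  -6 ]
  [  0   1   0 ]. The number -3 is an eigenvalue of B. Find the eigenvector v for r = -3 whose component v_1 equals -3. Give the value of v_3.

B + 3I = [[3, 3, 0], [0, -2, -6], [0, 1, 3]].
Solving (B + 3I)v = 0 gives the eigenspace spanned by (-3, 3, -1).
With v_1 = -3, v = (-3, 3, -1), so v_3 = -1.

-1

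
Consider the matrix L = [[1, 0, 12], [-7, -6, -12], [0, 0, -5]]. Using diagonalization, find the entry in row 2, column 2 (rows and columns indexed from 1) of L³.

Characteristic polynomial: s^3 + 10s^2 + 19s - 30 = (s - 1)(s + 5)(s + 6), so the eigenvalues are -6, -5, 1.
s=1: eigenvector (1, -1, 0).
s=-6: eigenvector (0, 1, 0).
s=-5: eigenvector (-2, 2, 1).
P = [[1, 0, -2], [-1, 1, 2], [0, 0, 1]], D = diag(1, -6, -5), P⁻¹ = [[1, 0, 2], [1, 1, 0], [0, 0, 1]].
L³ = P·diag(1, -216, -125)·P⁻¹ = [[1, 0, 252], [-217, -216, -252], [0, 0, -125]].
The requested entry is -216.

-216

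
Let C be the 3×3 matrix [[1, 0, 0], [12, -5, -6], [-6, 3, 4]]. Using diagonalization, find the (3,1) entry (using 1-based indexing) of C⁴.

Characteristic polynomial: r^3 - 3r + 2 = (r - 1)^2(r + 2), so the eigenvalues are -2, 1, 1.
r=1: eigenvector (0, -1, 1).
r=1: eigenvector (1, 2, 0).
r=-2: eigenvector (0, -2, 1).
P = [[0, 1, 0], [-1, 2, -2], [1, 0, 1]], D = diag(1, 1, -2), P⁻¹ = [[-2, 1, 2], [1, 0, 0], [2, -1, -1]].
C⁴ = P·diag(1, 1, 16)·P⁻¹ = [[1, 0, 0], [-60, 31, 30], [30, -15, -14]].
The requested entry is 30.

30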